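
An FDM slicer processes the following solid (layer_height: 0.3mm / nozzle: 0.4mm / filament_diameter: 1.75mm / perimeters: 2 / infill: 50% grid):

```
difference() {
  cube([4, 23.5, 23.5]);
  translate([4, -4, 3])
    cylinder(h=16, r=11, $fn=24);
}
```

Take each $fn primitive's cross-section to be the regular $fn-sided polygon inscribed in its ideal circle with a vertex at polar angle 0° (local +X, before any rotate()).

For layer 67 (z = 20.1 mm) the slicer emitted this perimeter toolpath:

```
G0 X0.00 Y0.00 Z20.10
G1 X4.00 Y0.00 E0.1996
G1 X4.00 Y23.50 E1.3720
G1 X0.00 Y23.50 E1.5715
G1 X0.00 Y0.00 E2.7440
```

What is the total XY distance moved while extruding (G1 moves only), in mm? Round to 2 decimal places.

55.00 mm

Sum the Euclidean lengths of each G1 segment: total = 55.00 mm.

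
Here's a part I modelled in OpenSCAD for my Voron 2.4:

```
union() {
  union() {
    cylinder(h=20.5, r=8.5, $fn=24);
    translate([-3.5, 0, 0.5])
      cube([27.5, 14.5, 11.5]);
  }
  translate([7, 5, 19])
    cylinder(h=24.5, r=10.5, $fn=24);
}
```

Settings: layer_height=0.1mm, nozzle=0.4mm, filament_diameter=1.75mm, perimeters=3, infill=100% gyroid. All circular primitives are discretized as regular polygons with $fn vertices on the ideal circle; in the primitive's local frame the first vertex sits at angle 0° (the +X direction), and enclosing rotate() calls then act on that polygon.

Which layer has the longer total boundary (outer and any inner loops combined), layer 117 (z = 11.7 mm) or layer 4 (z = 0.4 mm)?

layer 117 (z = 11.7 mm)

Layer 117 (z = 11.7): the r=8.5 cylinder gives a regular 24-gon of circumradius 8.5 (constant along its height) (perimeter = 2·24·8.500·sin(180°/24) = 53.25 mm); the cube at (-3.5, 0) is present — its section is the full 27.5×14.5 rectangle (perimeter 84.00 mm); Merging all regions: the regions partially overlap (shared area 84.80 mm²), so the edge portions inside another operand are dropped and the merged outline is re-measured after clipping — boundary = 100.64 mm; the cylinder at (7, 5) is not intersected at this z (z outside [19, 43.5]); Merging all regions: only the result so far is present, so the union is just that shape — boundary = 100.64 mm. So its perimeter = 100.64 mm. Layer 4 (z = 0.4): the r=8.5 cylinder contributes a regular 24-gon of circumradius 8.5 (perimeter = 2·24·8.500·sin(180°/24) = 53.25 mm); the cube at (-3.5, 0) is not intersected at this z (z outside [0.5, 12]); Taking the union: only the r=8.5 cylinder is present, so the union is just that shape — boundary = 53.25 mm; the cylinder at (7, 5) does not reach this height (z outside [19, 43.5]); Merging all regions: only that combined region is present, so the union is just that shape — boundary = 53.25 mm. So its perimeter = 53.25 mm. Layer 117 is larger (100.64 vs 53.25 mm).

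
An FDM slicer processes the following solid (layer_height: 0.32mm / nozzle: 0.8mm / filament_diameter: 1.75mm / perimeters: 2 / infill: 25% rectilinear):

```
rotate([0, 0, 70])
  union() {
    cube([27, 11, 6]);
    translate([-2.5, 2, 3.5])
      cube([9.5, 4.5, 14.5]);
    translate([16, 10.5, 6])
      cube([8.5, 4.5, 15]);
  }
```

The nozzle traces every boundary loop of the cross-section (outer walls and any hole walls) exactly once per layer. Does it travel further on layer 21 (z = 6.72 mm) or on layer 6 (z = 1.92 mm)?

layer 6 (z = 1.92 mm)

Layer 21 (z = 6.72): the cube does not reach this height (z outside [0, 6]); the cube at (-2.5, 2) is present — its section is the full 9.5×4.5 rectangle (perimeter 28.00 mm); the cube at (16, 10.5) is present — its section is the full 8.5×4.5 rectangle (perimeter 26.00 mm); Combining (union): the 2 present regions are separate (no shared area or edge), so areas and boundary lengths simply add and each stays a separate island — boundary = 54.00 mm; (rotated 70° about Z; rotation is an isometry so areas/perimeters/island counts are preserved). So its perimeter = 54.00 mm. Layer 6 (z = 1.92): the cube (footprint 27×11) is included at this height (perimeter 76.00 mm); the cube at (-2.5, 2) does not reach this height (z outside [3.5, 18]); the cube at (16, 10.5) is not intersected at this z (z outside [6, 21]); Merging all regions: only the 27×11 cube is present, so the union is just that shape — boundary = 76.00 mm; (whole slice rotated 70° about Z — lengths, areas and connectivity unchanged). So its perimeter = 76.00 mm. Layer 6 is larger (76.00 vs 54.00 mm).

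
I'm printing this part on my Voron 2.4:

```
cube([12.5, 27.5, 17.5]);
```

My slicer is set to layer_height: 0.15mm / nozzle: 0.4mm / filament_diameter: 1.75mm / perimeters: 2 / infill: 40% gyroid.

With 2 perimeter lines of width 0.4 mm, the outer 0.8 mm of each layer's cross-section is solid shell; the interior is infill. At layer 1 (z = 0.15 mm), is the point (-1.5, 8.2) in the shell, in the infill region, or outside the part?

outside

At z = 0.15 mm: the cube (footprint 12.5×27.5) is included at this height. Overall, the cross-section is a single solid region. The nearest boundary edge runs (0.00, 27.50)→(0.00, 0.00); distance from the point to it = 1.50 mm. The point is not inside any of the regions above, so it lies outside the cross-section (1.50 mm from the nearest boundary).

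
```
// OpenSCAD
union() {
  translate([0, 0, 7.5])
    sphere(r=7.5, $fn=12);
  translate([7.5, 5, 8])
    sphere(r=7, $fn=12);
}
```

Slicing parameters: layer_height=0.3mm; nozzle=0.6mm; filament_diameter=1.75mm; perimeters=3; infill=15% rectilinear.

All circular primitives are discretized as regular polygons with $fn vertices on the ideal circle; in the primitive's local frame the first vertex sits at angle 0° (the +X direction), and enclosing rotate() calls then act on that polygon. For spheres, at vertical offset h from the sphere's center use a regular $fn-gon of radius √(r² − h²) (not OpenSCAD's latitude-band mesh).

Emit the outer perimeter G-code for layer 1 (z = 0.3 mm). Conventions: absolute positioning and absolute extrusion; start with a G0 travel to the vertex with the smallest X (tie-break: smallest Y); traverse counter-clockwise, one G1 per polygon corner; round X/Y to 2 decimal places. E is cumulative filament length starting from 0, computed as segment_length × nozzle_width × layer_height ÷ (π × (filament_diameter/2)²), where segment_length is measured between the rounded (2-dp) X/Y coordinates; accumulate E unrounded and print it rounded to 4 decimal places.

G0 X-2.10 Y0.00 Z0.30
G1 X-1.82 Y-1.05 E0.0813
G1 X-1.05 Y-1.82 E0.1628
G1 X0.00 Y-2.10 E0.2441
G1 X1.05 Y-1.82 E0.3255
G1 X1.82 Y-1.05 E0.4070
G1 X2.10 Y0.00 E0.4883
G1 X1.82 Y1.05 E0.5696
G1 X1.05 Y1.82 E0.6511
G1 X0.00 Y2.10 E0.7324
G1 X-1.05 Y1.82 E0.8137
G1 X-1.82 Y1.05 E0.8952
G1 X-2.10 Y0.00 E0.9765

At z = 0.3 mm: the r=7.5 sphere contributes a regular 12-gon of circumradius √(7.5²−7.2²) = 2.100; the sphere at (7.5, 5) is not intersected at this z (|z−center|=7.700 > r=7); Merging all regions: only the r=7.5 sphere is present, so the union is just that shape — 1 connected region. The outline is a single polygon with 12 vertices. Extrusion per mm of travel: 0.6 × 0.3 / (π × 0.875²) = 0.074835. Accumulating E over each segment gives final E = 0.9765.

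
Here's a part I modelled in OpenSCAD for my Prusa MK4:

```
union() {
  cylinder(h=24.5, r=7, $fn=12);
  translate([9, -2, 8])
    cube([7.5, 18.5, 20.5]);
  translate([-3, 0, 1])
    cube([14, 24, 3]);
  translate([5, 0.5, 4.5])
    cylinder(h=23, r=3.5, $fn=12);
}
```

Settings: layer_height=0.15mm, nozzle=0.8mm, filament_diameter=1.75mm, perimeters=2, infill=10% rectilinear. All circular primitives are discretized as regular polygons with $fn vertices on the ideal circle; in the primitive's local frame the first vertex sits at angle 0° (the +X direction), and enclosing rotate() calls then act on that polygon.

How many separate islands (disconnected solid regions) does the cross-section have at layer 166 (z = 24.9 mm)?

At z = 24.9 mm: the cylinder does not reach this height (z outside [0, 24.5]); the 7.5×18.5 cube at (9, -2) contributes its full rectangle; the cube at (-3, 0) does not reach this height (z outside [1, 4]); the r=3.5 cylinder at (5, 0.5) gives a regular 12-gon of circumradius 3.5 (constant along its height); Taking the union: the 2 present regions are separate (no shared area or edge), so areas and boundary lengths simply add and each stays a separate island — 2 connected regions. Overall, the cross-section has 2 separate islands. Island count = 2.

2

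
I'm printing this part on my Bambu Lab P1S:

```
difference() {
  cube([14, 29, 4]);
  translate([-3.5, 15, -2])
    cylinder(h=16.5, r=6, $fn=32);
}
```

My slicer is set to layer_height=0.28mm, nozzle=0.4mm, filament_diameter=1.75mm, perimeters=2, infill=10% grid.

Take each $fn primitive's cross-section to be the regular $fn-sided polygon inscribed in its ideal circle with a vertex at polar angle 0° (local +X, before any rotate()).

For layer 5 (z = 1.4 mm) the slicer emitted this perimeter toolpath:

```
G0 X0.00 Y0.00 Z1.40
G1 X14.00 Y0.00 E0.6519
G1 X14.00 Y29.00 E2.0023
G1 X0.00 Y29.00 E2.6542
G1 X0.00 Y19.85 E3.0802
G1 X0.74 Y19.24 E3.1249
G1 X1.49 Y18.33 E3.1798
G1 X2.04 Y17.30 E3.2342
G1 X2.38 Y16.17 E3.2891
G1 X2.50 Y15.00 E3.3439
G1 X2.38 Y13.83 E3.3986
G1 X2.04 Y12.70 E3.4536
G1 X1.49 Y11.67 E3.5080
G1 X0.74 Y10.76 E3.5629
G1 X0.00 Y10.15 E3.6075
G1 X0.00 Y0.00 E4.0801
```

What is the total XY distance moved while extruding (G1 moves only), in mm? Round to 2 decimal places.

Sum the Euclidean lengths of each G1 segment: total = 87.62 mm.

87.62 mm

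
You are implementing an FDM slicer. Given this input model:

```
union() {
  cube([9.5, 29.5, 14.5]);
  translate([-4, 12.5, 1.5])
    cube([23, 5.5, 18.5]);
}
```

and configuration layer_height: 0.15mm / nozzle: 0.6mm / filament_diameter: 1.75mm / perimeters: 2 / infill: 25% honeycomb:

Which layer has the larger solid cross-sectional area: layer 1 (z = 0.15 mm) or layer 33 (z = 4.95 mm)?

layer 33 (z = 4.95 mm)

Layer 1 (z = 0.15): the 9.5×29.5 cube contributes its full rectangle (area 280.25 mm²); the cube at (-4, 12.5) is not intersected at this z (z outside [1.5, 20]); Combining (union): only the 9.5×29.5 cube is present, so the union is just that shape — area = 280.25 mm². So its area = 280.25 mm². Layer 33 (z = 4.95): the 9.5×29.5 cube contributes its full rectangle (area 280.25 mm²); the 23×5.5 cube at (-4, 12.5) contributes its full rectangle (area 126.50 mm²); Merging all regions: the regions partially overlap — summed areas 406.75 mm² minus the doubly-counted overlap 52.25 mm² gives 354.50 mm² — area = 354.50 mm². So its area = 354.50 mm². Layer 33 is larger (354.50 vs 280.25 mm²).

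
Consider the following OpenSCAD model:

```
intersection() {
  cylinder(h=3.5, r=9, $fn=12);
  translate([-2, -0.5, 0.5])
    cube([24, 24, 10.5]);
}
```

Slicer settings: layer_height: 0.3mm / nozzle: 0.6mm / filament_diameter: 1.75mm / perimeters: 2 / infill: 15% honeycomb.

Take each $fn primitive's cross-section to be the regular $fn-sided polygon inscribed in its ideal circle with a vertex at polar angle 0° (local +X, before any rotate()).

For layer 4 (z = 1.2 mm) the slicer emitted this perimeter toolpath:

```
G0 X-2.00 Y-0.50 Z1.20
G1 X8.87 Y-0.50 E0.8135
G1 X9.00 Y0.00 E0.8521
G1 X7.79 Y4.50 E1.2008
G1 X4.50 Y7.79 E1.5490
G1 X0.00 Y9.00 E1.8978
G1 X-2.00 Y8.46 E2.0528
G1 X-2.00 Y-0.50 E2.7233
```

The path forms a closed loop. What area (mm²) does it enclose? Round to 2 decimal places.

83.64 mm²

Apply the shoelace formula to the sequence of (X, Y) vertices; enclosed area = 83.64 mm².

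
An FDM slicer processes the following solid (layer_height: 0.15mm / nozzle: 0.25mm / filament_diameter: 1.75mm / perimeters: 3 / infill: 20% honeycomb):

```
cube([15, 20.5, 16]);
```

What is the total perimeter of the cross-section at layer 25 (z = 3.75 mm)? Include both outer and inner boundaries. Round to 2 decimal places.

71.00 mm

At z = 3.75 mm: the 15×20.5 cube contributes its full rectangle (perimeter 71.00 mm). Overall, the cross-section is a single solid region. Total boundary length (outer) = 71.00 mm.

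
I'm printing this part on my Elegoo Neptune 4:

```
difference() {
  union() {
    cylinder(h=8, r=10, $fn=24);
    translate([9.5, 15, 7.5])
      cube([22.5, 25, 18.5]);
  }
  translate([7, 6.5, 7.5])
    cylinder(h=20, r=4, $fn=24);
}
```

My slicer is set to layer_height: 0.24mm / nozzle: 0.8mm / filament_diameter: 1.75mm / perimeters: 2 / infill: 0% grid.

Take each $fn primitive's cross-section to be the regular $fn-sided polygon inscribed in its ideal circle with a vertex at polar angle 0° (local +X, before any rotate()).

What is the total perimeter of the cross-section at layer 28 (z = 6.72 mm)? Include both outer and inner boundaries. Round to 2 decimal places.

62.65 mm

At z = 6.72 mm: the r=10 cylinder gives a regular 24-gon of circumradius 10 (constant along its height) (perimeter = 2·24·10.000·sin(180°/24) = 62.65 mm); the cube at (9.5, 15) is not intersected at this z (z outside [7.5, 26]); Combining (union): only the r=10 cylinder is present, so the union is just that shape — boundary = 62.65 mm; the cylinder at (7, 6.5) is not intersected at this z (z outside [7.5, 27.5]); Subtracting the remaining from the first: none of the subtracted shapes is present at this height, so the result so far is unchanged — boundary = 62.65 mm. Overall, the cross-section is a single solid region. Total boundary length (outer) = 62.65 mm.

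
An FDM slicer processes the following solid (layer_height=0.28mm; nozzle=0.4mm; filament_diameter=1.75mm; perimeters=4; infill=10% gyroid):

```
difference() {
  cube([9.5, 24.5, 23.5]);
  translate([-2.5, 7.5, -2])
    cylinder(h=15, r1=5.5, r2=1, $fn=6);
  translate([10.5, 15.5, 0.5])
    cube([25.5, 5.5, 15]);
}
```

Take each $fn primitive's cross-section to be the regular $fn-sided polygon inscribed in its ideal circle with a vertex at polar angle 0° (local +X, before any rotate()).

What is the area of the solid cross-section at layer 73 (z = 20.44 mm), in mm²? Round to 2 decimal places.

232.75 mm²

At z = 20.44 mm: the cube (footprint 9.5×24.5) is included at this height (area 232.75 mm²); the cone at (-2.5, 7.5) is not intersected at this z (z outside [-2, 13]); the cube at (10.5, 15.5) is not intersected at this z (z outside [0.5, 15.5]); Subtracting the remaining from the first: none of the subtracted shapes is present at this height, so the 9.5×24.5 cube is unchanged — area = 232.75 mm². Overall, the cross-section is a single solid region. Net area = 232.75 mm².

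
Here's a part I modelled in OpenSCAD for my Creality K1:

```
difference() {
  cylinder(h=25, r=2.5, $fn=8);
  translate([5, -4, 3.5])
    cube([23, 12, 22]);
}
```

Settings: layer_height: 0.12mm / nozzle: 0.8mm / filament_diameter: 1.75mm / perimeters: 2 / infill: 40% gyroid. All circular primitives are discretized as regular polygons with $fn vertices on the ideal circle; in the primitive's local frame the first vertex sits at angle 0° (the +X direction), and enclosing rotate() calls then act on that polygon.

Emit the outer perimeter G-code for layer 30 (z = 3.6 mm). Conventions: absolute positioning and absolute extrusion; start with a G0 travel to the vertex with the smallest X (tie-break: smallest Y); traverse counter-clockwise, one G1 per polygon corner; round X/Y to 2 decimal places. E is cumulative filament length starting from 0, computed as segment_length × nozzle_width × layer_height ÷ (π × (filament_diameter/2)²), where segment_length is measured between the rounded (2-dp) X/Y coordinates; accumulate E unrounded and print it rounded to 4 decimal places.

At z = 3.6 mm: the cylinder: section is a regular 8-gon, circumradius r=2.5; the cube at (5, -4) is present — its section is the full 23×12 rectangle; After the difference (first − rest): starting from the r=2.5 cylinder, the 23×12 cube at (5, -4) misses the remaining region (no effect) — 1 connected region. The outline is a single polygon with 8 vertices. Extrusion per mm of travel: 0.8 × 0.12 / (π × 0.875²) = 0.039912. Accumulating E over each segment gives final E = 0.6113.

G0 X-2.50 Y0.00 Z3.60
G1 X-1.77 Y-1.77 E0.0764
G1 X0.00 Y-2.50 E0.1528
G1 X1.77 Y-1.77 E0.2293
G1 X2.50 Y0.00 E0.3057
G1 X1.77 Y1.77 E0.3821
G1 X0.00 Y2.50 E0.4585
G1 X-1.77 Y1.77 E0.5349
G1 X-2.50 Y0.00 E0.6113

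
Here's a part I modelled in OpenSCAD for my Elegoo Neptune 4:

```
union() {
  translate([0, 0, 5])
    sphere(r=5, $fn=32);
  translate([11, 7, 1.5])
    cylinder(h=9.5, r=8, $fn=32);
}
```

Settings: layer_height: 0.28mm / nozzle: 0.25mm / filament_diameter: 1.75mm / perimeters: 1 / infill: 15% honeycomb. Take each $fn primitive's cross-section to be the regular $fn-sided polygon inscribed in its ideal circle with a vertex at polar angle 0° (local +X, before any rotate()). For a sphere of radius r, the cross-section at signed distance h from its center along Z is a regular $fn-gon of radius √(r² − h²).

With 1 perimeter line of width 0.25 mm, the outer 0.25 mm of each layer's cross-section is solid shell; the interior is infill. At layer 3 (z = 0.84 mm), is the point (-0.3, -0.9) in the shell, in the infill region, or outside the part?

infill

At z = 0.84 mm: the r=5 sphere slices to a regular 32-gon of circumradius 2.774 (√(r²−h²) with h=4.16 from center); the cylinder at (11, 7) is not intersected at this z (z outside [1.5, 11]); Taking the union: only the r=5 sphere is present, so the union is just that shape — 1 connected region. Overall, the cross-section is a single solid region. The nearest boundary edge runs (-1.06, -2.56)→(-0.54, -2.72); distance from the point to it = 1.81 mm. The point is inside the cross-section and 1.81 mm from the nearest boundary — more than the 0.25 mm shell width (1 × 0.25), so it's in the infill interior.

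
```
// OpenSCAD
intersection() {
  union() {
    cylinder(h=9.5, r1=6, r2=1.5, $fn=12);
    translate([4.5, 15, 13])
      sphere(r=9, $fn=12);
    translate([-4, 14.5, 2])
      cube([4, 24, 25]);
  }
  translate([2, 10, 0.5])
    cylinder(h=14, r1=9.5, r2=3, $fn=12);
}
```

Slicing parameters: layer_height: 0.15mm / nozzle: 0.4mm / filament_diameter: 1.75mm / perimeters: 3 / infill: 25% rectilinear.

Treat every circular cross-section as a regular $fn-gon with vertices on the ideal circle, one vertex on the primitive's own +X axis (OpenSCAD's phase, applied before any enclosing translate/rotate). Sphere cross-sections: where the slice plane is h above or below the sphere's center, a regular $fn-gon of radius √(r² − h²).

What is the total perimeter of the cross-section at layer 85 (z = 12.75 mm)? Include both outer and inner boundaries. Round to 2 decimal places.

At z = 12.75 mm: the cone is absent (z outside [0, 9.5]); the sphere at (4.5, 15): section is a regular 12-gon, circumradius = √(r²−h²) = √(9²−0.25²) = 8.997 (perimeter = 2·12·8.997·sin(180°/12) = 55.88 mm); the cube at (-4, 14.5) is present — its section is the full 4×24 rectangle (perimeter 56.00 mm); Combining (union): the regions partially overlap (shared area 24.47 mm²), so the edge portions inside another operand are dropped and the merged outline is re-measured after clipping — boundary = 89.85 mm; the cone at (2, 10) contributes a regular 12-gon of circumradius 3.812 (interpolated between r1=9.5 and r2=3 at t=0.875) (perimeter = 2·12·3.812·sin(180°/12) = 23.68 mm); Keeping only the common overlap: the cone at (2, 10) partially overlaps that combined region; clipping to the common part keeps 41.84 mm² — boundary = 23.27 mm. Overall, the cross-section is a single solid region. Total boundary length (outer) = 23.27 mm.

23.27 mm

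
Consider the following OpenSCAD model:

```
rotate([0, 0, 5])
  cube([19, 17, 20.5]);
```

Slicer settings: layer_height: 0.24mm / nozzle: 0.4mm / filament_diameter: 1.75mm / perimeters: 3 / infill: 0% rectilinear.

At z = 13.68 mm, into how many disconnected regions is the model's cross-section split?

At z = 13.68 mm: the cube is present — its section is the full 19×17 rectangle; (rotated 5° about Z; rotation is an isometry so areas/perimeters/island counts are preserved). The result has 1 disconnected region.

1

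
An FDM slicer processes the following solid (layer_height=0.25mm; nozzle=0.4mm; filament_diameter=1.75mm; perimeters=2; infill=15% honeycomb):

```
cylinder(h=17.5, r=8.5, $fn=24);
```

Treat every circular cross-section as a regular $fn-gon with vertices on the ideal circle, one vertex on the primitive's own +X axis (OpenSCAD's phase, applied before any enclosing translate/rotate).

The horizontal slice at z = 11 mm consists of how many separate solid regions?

1

At z = 11 mm: the cylinder: section is a regular 24-gon, circumradius r=8.5. The result has 1 disconnected region.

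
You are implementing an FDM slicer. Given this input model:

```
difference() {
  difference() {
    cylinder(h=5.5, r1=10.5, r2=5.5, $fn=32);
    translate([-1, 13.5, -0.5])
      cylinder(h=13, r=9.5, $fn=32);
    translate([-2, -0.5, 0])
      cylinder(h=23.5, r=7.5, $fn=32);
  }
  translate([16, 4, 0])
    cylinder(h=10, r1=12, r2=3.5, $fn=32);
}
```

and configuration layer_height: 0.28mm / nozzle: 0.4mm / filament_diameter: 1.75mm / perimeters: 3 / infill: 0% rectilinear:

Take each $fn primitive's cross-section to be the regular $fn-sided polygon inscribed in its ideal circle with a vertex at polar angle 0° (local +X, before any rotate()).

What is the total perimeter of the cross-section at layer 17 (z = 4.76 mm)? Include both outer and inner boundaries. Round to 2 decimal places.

At z = 4.76 mm: the cone (r1=10.5→r2=5.5) has section circumradius 6.173 here — a regular 32-gon (perimeter = 2·32·6.173·sin(180°/32) = 38.72 mm); the r=9.5 cylinder at (-1, 13.5) gives a regular 32-gon of circumradius 9.5 (constant along its height) (perimeter = 2·32·9.500·sin(180°/32) = 59.59 mm); the r=7.5 cylinder at (-2, -0.5) gives a regular 32-gon of circumradius 7.5 (constant along its height) (perimeter = 2·32·7.500·sin(180°/32) = 47.05 mm); Taking the first minus the rest: starting from the cone, the r=9.5 cylinder at (-1, 13.5) partially overlaps it — only the 10.69 mm² overlap (of its 281.71 mm²) is removed, clipping the outline; the r=7.5 cylinder at (-2, -0.5) partially overlaps it — only the 102.75 mm² overlap (of its 175.58 mm²) is removed, clipping the outline — boundary = 21.20 mm; the cone at (16, 4): at t=0.476 of its height the radius interpolates to r₁+(r₂−r₁)t = 7.954, giving a regular 32-gon of that circumradius (perimeter = 2·32·7.954·sin(180°/32) = 49.90 mm); After the difference (first − rest): starting from the result so far, the cone at (16, 4) misses the remaining region (no effect) — boundary = 21.20 mm. Overall, the cross-section is a single solid region. Total boundary length (outer) = 21.20 mm.

21.20 mm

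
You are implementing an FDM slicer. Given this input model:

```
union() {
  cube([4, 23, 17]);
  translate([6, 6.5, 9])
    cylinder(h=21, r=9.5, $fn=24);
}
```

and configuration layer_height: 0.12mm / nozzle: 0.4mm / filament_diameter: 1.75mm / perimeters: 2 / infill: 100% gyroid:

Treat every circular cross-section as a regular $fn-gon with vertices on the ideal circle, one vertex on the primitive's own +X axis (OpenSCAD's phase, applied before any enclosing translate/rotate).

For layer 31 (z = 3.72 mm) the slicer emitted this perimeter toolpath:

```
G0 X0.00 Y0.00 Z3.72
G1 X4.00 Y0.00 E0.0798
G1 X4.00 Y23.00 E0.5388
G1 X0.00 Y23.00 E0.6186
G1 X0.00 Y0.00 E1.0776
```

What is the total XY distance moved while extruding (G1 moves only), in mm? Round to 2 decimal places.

Sum the Euclidean lengths of each G1 segment: total = 54.00 mm.

54.00 mm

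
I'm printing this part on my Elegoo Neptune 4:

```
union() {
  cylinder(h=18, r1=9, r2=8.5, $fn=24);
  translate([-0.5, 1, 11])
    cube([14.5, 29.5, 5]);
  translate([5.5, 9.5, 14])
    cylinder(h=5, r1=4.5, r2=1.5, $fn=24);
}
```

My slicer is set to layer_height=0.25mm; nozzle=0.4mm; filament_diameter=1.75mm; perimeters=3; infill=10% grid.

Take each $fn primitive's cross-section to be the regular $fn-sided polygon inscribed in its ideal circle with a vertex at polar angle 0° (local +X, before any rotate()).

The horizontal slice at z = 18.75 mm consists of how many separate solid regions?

At z = 18.75 mm: the cone is not intersected at this z (z outside [0, 18]); the cube at (-0.5, 1) is absent (z outside [11, 16]); the cone at (5.5, 9.5) (r1=4.5→r2=1.5) has section circumradius 1.650 here — a regular 24-gon; Combining (union): only the cone at (5.5, 9.5) is present, so the union is just that shape — 1 connected region. The result has 1 disconnected region.

1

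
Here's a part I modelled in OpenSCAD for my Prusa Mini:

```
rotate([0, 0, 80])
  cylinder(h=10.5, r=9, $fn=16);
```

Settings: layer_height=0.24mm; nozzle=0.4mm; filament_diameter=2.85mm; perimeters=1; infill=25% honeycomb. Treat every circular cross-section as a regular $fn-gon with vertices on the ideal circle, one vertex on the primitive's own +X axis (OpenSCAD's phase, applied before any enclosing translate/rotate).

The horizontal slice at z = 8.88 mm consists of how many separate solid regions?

1

At z = 8.88 mm: the r=9 cylinder contributes a regular 16-gon of circumradius 9; (whole slice rotated 80° about Z — lengths, areas and connectivity unchanged). The result has 1 disconnected region.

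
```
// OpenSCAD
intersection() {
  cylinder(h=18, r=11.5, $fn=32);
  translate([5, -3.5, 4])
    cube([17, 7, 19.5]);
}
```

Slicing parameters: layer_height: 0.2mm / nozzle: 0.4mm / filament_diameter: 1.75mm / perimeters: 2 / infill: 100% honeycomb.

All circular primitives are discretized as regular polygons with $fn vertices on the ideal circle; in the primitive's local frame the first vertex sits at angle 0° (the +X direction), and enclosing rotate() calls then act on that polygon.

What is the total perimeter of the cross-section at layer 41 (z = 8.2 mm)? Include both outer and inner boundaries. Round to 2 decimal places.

At z = 8.2 mm: the r=11.5 cylinder contributes a regular 32-gon of circumradius 11.5 (perimeter = 2·32·11.500·sin(180°/32) = 72.14 mm); the cube at (5, -3.5) (footprint 17×7) is included at this height (perimeter 48.00 mm); Taking the intersection: the 17×7 cube at (5, -3.5) partially overlaps the r=11.5 cylinder; clipping to the common part keeps 43.97 mm² — boundary = 25.93 mm. Overall, the cross-section is a single solid region. Total boundary length (outer) = 25.93 mm.

25.93 mm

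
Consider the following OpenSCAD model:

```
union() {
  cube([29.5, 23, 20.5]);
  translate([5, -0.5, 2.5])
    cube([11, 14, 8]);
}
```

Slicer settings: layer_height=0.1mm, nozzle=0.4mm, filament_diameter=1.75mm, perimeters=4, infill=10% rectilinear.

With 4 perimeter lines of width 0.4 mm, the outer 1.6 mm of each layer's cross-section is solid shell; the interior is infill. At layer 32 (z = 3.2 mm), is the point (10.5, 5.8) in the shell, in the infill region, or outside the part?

At z = 3.2 mm: the cube (footprint 29.5×23) is included at this height; the cube at (5, -0.5) (footprint 11×14) is included at this height; Taking the union: the regions partially overlap (shared area 148.50 mm²), so overlapping operands fuse into one piece — 1 connected region. Overall, the cross-section is a single solid region. The nearest boundary edge runs (16.00, -0.50)→(5.00, -0.50); distance from the point to it = 6.30 mm. The point is inside the cross-section and 6.30 mm from the nearest boundary — more than the 1.6 mm shell width (4 × 0.4), so it's in the infill interior.

infill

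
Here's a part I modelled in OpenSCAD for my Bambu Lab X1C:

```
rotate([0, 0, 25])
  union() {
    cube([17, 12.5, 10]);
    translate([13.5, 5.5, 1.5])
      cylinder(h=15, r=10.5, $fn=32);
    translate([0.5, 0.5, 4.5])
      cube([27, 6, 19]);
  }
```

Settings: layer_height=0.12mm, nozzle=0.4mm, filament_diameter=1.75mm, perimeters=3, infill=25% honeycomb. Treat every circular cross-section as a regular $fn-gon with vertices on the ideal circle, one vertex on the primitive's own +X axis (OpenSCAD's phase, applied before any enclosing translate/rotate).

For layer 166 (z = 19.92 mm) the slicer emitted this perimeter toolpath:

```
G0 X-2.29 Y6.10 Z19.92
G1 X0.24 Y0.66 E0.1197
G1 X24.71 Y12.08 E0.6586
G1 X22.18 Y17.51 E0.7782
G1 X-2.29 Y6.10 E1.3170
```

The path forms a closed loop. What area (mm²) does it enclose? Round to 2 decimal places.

Apply the shoelace formula to the sequence of (X, Y) vertices; enclosed area = 161.87 mm².

161.87 mm²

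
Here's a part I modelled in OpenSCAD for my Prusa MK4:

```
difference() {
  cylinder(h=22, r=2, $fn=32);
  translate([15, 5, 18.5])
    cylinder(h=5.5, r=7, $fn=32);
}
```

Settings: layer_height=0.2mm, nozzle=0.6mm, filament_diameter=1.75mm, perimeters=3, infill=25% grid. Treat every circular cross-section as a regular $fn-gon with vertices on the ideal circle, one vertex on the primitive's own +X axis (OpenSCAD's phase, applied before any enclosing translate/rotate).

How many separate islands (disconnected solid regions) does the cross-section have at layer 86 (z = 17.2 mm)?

1

At z = 17.2 mm: the r=2 cylinder gives a regular 32-gon of circumradius 2 (constant along its height); the cylinder at (15, 5) does not reach this height (z outside [18.5, 24]); Taking the first minus the rest: none of the subtracted shapes is present at this height, so the r=2 cylinder is unchanged — 1 connected region. Overall, the cross-section is a single solid region. Island count = 1.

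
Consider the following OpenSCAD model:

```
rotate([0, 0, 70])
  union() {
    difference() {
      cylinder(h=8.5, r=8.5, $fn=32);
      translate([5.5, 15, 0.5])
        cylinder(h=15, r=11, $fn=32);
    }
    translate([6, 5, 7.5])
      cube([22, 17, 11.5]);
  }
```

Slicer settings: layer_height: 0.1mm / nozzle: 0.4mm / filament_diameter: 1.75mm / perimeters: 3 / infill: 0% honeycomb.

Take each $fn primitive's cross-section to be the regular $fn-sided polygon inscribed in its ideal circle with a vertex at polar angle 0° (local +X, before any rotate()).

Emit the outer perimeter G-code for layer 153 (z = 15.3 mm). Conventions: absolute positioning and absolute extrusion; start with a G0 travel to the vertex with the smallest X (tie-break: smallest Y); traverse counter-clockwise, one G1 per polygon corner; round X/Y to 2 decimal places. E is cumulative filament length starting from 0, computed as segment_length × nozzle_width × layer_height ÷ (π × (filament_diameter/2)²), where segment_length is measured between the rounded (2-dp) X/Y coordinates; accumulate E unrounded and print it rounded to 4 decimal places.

G0 X-18.62 Y13.16 Z15.30
G1 X-2.65 Y7.35 E0.2826
G1 X4.88 Y28.02 E0.6485
G1 X-11.10 Y33.84 E0.9313
G1 X-18.62 Y13.16 E1.2972

At z = 15.3 mm: the cylinder does not reach this height (z outside [0, 8.5]); the r=11 cylinder at (5.5, 15) contributes a regular 32-gon of circumradius 11; Taking the first minus the rest: the first operand is absent here, so nothing remains; the 22×17 cube at (6, 5) contributes its full rectangle; Taking the union: only the 22×17 cube at (6, 5) is present, so the union is just that shape — 1 connected region; (whole slice rotated 70° about Z — lengths, areas and connectivity unchanged). The outline is a single polygon with 4 vertices. Extrusion per mm of travel: 0.4 × 0.1 / (π × 0.875²) = 0.016630. Accumulating E over each segment gives final E = 1.2972.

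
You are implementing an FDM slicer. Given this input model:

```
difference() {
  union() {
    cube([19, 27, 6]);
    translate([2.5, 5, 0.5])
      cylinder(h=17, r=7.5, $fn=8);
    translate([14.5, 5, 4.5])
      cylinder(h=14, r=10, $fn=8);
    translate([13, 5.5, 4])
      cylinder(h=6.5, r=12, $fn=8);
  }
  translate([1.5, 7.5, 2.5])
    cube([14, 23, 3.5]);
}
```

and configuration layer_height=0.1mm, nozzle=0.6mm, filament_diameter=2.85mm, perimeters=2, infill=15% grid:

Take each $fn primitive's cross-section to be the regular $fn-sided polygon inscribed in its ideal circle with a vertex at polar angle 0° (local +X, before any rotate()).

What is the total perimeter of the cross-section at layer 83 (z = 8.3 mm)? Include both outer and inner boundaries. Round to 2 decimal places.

84.40 mm

At z = 8.3 mm: the cube does not reach this height (z outside [0, 6]); the cylinder at (2.5, 5): section is a regular 8-gon, circumradius r=7.5 (perimeter = 2·8·7.500·sin(180°/8) = 45.92 mm); the r=10 cylinder at (14.5, 5) gives a regular 8-gon of circumradius 10 (constant along its height) (perimeter = 2·8·10.000·sin(180°/8) = 61.23 mm); the cylinder at (13, 5.5): section is a regular 8-gon, circumradius r=12 (perimeter = 2·8·12.000·sin(180°/8) = 73.48 mm); Taking the union: the regions partially overlap (shared area 362.42 mm²), so the edge portions inside another operand are dropped and the merged outline is re-measured after clipping — boundary = 84.40 mm; the cube at (1.5, 7.5) is not intersected at this z (z outside [2.5, 6]); Subtracting the remaining from the first: none of the subtracted shapes is present at this height, so that combined region is unchanged — boundary = 84.40 mm. Overall, the cross-section is a single solid region. Total boundary length (outer) = 84.40 mm.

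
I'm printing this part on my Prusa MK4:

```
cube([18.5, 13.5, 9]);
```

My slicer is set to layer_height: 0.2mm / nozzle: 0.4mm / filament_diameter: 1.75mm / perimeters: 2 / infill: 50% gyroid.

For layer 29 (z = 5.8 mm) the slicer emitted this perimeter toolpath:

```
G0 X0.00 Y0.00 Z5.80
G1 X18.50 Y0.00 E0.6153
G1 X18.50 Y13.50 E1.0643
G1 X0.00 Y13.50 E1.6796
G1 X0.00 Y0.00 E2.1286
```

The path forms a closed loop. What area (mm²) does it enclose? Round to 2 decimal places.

Apply the shoelace formula to the sequence of (X, Y) vertices; enclosed area = 249.75 mm².

249.75 mm²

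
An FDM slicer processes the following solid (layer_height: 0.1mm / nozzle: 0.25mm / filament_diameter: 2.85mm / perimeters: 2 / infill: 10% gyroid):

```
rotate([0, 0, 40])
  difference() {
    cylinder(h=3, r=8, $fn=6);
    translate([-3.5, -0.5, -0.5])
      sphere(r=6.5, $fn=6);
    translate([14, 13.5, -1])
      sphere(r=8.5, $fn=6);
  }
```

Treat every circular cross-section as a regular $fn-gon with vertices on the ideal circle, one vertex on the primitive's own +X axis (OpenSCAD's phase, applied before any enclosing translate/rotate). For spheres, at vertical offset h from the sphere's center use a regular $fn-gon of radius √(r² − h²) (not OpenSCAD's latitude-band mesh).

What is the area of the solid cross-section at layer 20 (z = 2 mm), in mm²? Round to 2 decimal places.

At z = 2 mm: the r=8 cylinder gives a regular 6-gon of circumradius 8 (constant along its height) (area = (6/2)·8.000²·sin(360°/6) = 166.28 mm²); the sphere at (-3.5, -0.5): section is a regular 6-gon, circumradius = √(r²−h²) = √(6.5²−2.5²) = 6.000 (area = (6/2)·6.000²·sin(360°/6) = 93.53 mm²); the r=8.5 sphere at (14, 13.5) slices to a regular 6-gon of circumradius 7.953 (√(r²−h²) with h=3 from center) (area = (6/2)·7.953²·sin(360°/6) = 164.33 mm²); Taking the first minus the rest: starting from the r=8 cylinder (166.28 mm²), the r=6.5 sphere at (-3.5, -0.5) partially overlaps it — only the 77.80 mm² overlap (of its 93.53 mm²) is removed, clipping the outline; the r=8.5 sphere at (14, 13.5) misses the remaining region (no effect) — area = 88.48 mm²; (rotated 40° about Z; rotation is an isometry so areas/perimeters/island counts are preserved). Overall, the cross-section is a single solid region. Net area = 88.48 mm².

88.48 mm²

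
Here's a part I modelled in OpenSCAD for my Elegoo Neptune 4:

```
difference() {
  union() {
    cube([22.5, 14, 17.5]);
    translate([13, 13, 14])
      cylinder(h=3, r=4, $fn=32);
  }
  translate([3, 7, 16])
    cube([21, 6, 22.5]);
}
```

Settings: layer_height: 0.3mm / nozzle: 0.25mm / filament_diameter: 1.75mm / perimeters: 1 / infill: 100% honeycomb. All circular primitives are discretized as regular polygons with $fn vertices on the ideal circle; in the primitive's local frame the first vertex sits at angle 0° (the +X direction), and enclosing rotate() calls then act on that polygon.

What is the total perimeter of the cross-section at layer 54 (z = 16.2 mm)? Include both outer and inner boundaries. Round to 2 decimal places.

114.81 mm

At z = 16.2 mm: the cube is present — its section is the full 22.5×14 rectangle (perimeter 73.00 mm); the r=4 cylinder at (13, 13) contributes a regular 32-gon of circumradius 4 (perimeter = 2·32·4.000·sin(180°/32) = 25.09 mm); Merging all regions: the regions partially overlap (shared area 32.86 mm²), so the edge portions inside another operand are dropped and the merged outline is re-measured after clipping — boundary = 75.81 mm; the cube at (3, 7) is present — its section is the full 21×6 rectangle (perimeter 54.00 mm); Taking the first minus the rest: starting from that combined region, the 21×6 cube at (3, 7) partially overlaps it — only the 117.00 mm² overlap (of its 126.00 mm²) is removed, clipping the outline — boundary = 114.81 mm. Overall, the cross-section is a single solid region. Total boundary length (outer) = 114.81 mm.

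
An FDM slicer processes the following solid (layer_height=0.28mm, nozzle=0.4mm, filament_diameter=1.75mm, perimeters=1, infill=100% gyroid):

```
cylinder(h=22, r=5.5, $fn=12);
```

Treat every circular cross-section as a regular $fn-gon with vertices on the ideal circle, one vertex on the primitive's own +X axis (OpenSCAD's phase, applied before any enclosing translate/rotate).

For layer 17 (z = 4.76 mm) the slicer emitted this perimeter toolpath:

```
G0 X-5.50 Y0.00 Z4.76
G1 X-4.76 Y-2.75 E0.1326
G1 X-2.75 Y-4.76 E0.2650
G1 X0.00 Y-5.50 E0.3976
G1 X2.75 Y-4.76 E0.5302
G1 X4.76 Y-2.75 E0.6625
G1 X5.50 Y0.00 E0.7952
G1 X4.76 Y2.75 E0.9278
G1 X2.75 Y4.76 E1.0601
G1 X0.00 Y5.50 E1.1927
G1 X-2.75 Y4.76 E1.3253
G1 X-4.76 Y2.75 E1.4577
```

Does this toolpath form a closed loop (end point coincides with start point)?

Start point (G0): (-5.50, 0.00). End point (last G1): the path does not return to the start — open.

no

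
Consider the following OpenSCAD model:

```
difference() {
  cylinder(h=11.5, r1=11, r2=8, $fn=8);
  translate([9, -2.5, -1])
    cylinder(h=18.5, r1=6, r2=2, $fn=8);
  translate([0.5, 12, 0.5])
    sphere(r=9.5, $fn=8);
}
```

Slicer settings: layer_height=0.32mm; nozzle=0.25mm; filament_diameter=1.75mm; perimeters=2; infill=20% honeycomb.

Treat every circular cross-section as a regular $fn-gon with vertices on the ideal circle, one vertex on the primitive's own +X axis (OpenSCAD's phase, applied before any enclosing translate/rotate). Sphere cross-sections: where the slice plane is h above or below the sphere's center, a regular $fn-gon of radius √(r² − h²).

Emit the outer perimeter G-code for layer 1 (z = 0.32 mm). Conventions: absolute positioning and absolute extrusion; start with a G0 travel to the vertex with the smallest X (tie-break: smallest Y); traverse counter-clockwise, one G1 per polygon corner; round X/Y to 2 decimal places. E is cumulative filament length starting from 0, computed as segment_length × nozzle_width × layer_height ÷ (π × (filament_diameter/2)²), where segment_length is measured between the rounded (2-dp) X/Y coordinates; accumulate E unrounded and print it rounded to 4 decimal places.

G0 X-10.92 Y0.00 Z0.32
G1 X-7.72 Y-7.72 E0.2780
G1 X0.00 Y-10.92 E0.5559
G1 X7.72 Y-7.72 E0.8339
G1 X7.73 Y-7.69 E0.8349
G1 X4.96 Y-6.54 E0.9347
G1 X3.29 Y-2.50 E1.0801
G1 X4.96 Y1.54 E1.2255
G1 X9.00 Y3.21 E1.3709
G1 X9.71 Y2.92 E1.3964
G1 X7.97 Y7.11 E1.5473
G1 X7.22 Y5.28 E1.6130
G1 X0.50 Y2.50 E1.8549
G1 X-6.22 Y5.28 E2.0968
G1 X-7.30 Y7.89 E2.1908
G1 X-7.72 Y7.72 E2.2058
G1 X-10.92 Y0.00 E2.4838

At z = 0.32 mm: the cone contributes a regular 8-gon of circumradius 10.917 (interpolated between r1=11 and r2=8 at t=0.028); the cone at (9, -2.5) (r1=6→r2=2) has section circumradius 5.715 here — a regular 8-gon; the r=9.5 sphere at (0.5, 12) slices to a regular 8-gon of circumradius 9.498 (√(r²−h²) with h=0.18 from center); Subtracting the remaining from the first: starting from the cone, the cone at (9, -2.5) partially overlaps it — only the 52.28 mm² overlap (of its 92.37 mm²) is removed, clipping the outline; the r=9.5 sphere at (0.5, 12) partially overlaps it — only the 78.34 mm² overlap (of its 255.17 mm²) is removed, clipping the outline — 1 connected region. The outline is a single polygon with 16 vertices. Extrusion per mm of travel: 0.25 × 0.32 / (π × 0.875²) = 0.033260. Accumulating E over each segment gives final E = 2.4838.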